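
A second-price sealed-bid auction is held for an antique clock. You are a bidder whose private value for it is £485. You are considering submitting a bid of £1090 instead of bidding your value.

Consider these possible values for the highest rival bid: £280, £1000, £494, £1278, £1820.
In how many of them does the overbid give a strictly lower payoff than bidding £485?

2

The deviation hurts exactly when the highest competing bid lies strictly between £485 and £1090 — overbidding then wins at a price above your value.
£280: below both → same outcome either way.
£1000: inside the interval → strictly worse (loss £515).
£494: inside the interval → strictly worse (loss £9).
£1278: above both → same outcome either way.
£1820: above both → same outcome either way.
Count: 2.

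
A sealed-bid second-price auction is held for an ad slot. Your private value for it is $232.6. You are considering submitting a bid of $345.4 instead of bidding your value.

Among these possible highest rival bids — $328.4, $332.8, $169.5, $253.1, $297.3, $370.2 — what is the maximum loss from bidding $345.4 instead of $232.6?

$100.2

$328.4: truthful gives $0, deviation gives −$95.8 → loss $95.8.
$332.8: truthful gives $0, deviation gives −$100.2 → loss $100.2.
$169.5: same outcome either way → loss $0.
$253.1: truthful gives $0, deviation gives −$20.5 → loss $20.5.
$297.3: truthful gives $0, deviation gives −$64.7 → loss $64.7.
$370.2: same outcome either way → loss $0.
Maximum loss: $100.2.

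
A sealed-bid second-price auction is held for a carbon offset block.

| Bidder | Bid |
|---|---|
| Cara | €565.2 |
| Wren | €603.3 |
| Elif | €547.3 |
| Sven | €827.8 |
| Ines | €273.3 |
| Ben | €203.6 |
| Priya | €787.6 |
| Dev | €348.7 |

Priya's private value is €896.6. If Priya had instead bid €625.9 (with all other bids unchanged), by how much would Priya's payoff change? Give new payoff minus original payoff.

The highest bid among the other bidders is €827.8; Priya's bid doesn't change that.
Original bid €787.6: Priya is not highest (top rival bid is €827.8); payoff €0.
Alternative bid €625.9: Priya is not highest (top rival bid is €827.8); payoff €0.
Change in payoff = €0 − (€0) = €0.

€0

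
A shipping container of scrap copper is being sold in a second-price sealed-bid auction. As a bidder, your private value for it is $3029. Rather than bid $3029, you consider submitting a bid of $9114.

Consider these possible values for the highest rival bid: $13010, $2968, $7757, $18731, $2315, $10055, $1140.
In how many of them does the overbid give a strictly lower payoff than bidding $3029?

The deviation hurts exactly when the highest competing bid lies strictly between $3029 and $9114 — overbidding then wins at a price above your value.
$13010: above both → same outcome either way.
$2968: below both → same outcome either way.
$7757: inside the interval → strictly worse (loss $4728).
$18731: above both → same outcome either way.
$2315: below both → same outcome either way.
$10055: above both → same outcome either way.
$1140: below both → same outcome either way.
Count: 1.

1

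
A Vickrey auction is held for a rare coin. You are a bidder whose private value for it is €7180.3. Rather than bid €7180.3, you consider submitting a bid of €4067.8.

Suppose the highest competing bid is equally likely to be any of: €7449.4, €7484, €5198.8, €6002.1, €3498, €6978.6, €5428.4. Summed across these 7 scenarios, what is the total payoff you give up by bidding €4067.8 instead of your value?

€5113.3

The deviation costs you only when the competing bid falls strictly between €4067.8 and €7180.3; elsewhere both bids give the same outcome.
€7449.4: outcomes coincide → loss €0.
€7484: outcomes coincide → loss €0.
€5198.8: truthful payoff €1981.5, deviation payoff €0 → loss €1981.5.
€6002.1: truthful payoff €1178.2, deviation payoff €0 → loss €1178.2.
€3498: outcomes coincide → loss €0.
€6978.6: truthful payoff €201.7, deviation payoff €0 → loss €201.7.
€5428.4: truthful payoff €1751.9, deviation payoff €0 → loss €1751.9.
Total loss = €1981.5 + €1178.2 + €201.7 + €1751.9 = €5113.3.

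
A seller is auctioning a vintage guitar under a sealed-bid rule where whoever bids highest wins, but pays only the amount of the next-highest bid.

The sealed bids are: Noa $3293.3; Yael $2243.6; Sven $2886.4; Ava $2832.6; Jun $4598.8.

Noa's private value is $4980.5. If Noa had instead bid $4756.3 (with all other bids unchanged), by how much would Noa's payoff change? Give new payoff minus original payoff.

The highest bid among the other bidders is $4598.8; Noa's bid doesn't change that.
Original bid $3293.3: Noa is not highest (top rival bid is $4598.8); payoff $0.
Alternative bid $4756.3: Noa is highest, pays the top rival bid $4598.8; payoff $4980.5 − $4598.8 = $381.7.
Change in payoff = $381.7 − ($0) = $381.7.

$381.7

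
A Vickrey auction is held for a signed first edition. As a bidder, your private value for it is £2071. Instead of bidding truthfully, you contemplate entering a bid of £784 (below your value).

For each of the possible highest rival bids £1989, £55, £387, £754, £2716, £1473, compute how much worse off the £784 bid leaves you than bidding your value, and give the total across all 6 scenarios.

£680

The deviation costs you only when the competing bid falls strictly between £784 and £2071; elsewhere both bids give the same outcome.
£1989: truthful payoff £82, deviation payoff £0 → loss £82.
£55: outcomes coincide → loss £0.
£387: outcomes coincide → loss £0.
£754: outcomes coincide → loss £0.
£2716: outcomes coincide → loss £0.
£1473: truthful payoff £598, deviation payoff £0 → loss £598.
Total loss = £82 + £598 = £680.
Truthful bidding weakly dominates here: raising your bid can only win items priced above your value, and lowering it can only forfeit items priced below.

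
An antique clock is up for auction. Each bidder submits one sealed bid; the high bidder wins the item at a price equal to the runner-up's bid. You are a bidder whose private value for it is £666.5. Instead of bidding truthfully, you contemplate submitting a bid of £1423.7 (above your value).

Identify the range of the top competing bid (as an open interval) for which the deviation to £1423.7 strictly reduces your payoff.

If the competing bid is below £666.5, both bids win at the same price — no difference.
If it is above £1423.7, both bids lose — no difference.
If it lies strictly between £666.5 and £1423.7, bidding your value loses (payoff 0) while bidding £1423.7 wins at a price above your value (payoff negative).
So the deviation strictly hurts on the open interval (£666.5, £1423.7).
Because the price is fixed by the runner-up's bid, deviating from your value can only change a good outcome into a bad one — never the reverse.

(£666.5, £1423.7)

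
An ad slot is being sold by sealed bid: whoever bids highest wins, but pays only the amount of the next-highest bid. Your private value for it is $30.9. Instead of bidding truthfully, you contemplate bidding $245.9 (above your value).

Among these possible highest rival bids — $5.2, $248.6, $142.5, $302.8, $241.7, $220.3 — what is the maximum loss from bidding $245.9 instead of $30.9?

$5.2: same outcome either way → loss $0.
$248.6: same outcome either way → loss $0.
$142.5: truthful gives $0, deviation gives −$111.6 → loss $111.6.
$302.8: same outcome either way → loss $0.
$241.7: truthful gives $0, deviation gives −$210.8 → loss $210.8.
$220.3: truthful gives $0, deviation gives −$189.4 → loss $189.4.
Maximum loss: $210.8.

$210.8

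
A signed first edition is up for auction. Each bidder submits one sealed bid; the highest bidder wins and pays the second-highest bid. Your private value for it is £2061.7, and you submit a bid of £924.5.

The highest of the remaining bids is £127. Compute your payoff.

£1934.7

Your bid £924.5 exceeds the highest competing bid £127, so you win.
In a second-price auction the winner pays the second-highest bid, £127.
Payoff = value − price = £2061.7 − £127 = £1934.7.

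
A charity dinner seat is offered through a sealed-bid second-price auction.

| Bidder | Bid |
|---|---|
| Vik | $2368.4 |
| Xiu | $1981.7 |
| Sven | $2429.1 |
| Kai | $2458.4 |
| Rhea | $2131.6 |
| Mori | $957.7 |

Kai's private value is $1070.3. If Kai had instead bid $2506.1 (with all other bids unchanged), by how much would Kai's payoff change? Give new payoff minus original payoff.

$0

The highest bid among the other bidders is $2429.1; Kai's bid doesn't change that.
Original bid $2458.4: Kai is highest, pays the top rival bid $2429.1; payoff $1070.3 − $2429.1 = −$1358.8.
Alternative bid $2506.1: Kai is highest, pays the top rival bid $2429.1; payoff $1070.3 − $2429.1 = −$1358.8.
Change in payoff = −$1358.8 − (−$1358.8) = $0.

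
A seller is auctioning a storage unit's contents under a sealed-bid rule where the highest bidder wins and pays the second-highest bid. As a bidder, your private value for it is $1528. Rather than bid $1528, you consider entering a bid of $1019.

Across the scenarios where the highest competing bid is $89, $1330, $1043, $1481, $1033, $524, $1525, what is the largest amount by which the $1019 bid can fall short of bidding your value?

$89: same outcome either way → loss $0.
$1330: truthful gives $198, deviation gives $0 → loss $198.
$1043: truthful gives $485, deviation gives $0 → loss $485.
$1481: truthful gives $47, deviation gives $0 → loss $47.
$1033: truthful gives $495, deviation gives $0 → loss $495.
$524: same outcome either way → loss $0.
$1525: truthful gives $3, deviation gives $0 → loss $3.
Maximum loss: $495.

$495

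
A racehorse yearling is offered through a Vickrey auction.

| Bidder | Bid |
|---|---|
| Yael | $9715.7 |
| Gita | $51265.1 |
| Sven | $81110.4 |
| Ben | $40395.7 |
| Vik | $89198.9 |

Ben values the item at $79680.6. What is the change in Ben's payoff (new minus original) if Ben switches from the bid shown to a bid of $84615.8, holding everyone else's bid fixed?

The highest bid among the other bidders is $89198.9; Ben's bid doesn't change that.
Original bid $40395.7: Ben is not highest (top rival bid is $89198.9); payoff $0.
Alternative bid $84615.8: Ben is not highest (top rival bid is $89198.9); payoff $0.
Change in payoff = $0 − ($0) = $0.

$0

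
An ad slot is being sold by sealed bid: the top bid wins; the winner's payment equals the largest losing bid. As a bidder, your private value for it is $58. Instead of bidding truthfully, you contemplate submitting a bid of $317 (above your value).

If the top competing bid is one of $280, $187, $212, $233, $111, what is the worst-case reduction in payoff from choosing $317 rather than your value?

$280: truthful gives $0, deviation gives −$222 → loss $222.
$187: truthful gives $0, deviation gives −$129 → loss $129.
$212: truthful gives $0, deviation gives −$154 → loss $154.
$233: truthful gives $0, deviation gives −$175 → loss $175.
$111: truthful gives $0, deviation gives −$53 → loss $53.
Maximum loss: $222.

$222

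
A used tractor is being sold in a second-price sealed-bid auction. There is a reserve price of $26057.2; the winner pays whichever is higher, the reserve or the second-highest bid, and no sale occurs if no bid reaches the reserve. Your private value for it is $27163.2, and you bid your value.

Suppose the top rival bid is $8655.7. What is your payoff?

Your bid $27163.2 is the highest and exceeds the reserve.
Price = max(second-highest bid, reserve) = max($8655.7, $26057.2) = $26057.2.
Payoff = $27163.2 − $26057.2 = $1106.

$1106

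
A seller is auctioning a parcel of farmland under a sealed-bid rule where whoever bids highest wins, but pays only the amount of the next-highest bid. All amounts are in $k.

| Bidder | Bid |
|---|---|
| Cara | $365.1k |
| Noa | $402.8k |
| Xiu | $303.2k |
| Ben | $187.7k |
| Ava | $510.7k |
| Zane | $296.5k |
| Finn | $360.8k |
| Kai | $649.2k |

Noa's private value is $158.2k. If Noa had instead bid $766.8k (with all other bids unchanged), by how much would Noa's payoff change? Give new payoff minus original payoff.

The highest bid among the other bidders is $649.2k; Noa's bid doesn't change that.
Original bid $402.8k: Noa is not highest (top rival bid is $649.2k); payoff $0k.
Alternative bid $766.8k: Noa is highest, pays the top rival bid $649.2k; payoff $158.2k − $649.2k = −$491k.
Change in payoff = −$491k − ($0k) = −$491k.

−$491k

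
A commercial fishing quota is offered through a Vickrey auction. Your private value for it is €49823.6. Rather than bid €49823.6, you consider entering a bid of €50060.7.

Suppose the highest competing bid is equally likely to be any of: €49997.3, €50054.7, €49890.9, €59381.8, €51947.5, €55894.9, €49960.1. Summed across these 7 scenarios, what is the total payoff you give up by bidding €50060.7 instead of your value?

The deviation costs you only when the competing bid falls strictly between €49823.6 and €50060.7; elsewhere both bids give the same outcome.
€49997.3: truthful payoff €0, deviation payoff −€173.7 → loss €173.7.
€50054.7: truthful payoff €0, deviation payoff −€231.1 → loss €231.1.
€49890.9: truthful payoff €0, deviation payoff −€67.3 → loss €67.3.
€59381.8: outcomes coincide → loss €0.
€51947.5: outcomes coincide → loss €0.
€55894.9: outcomes coincide → loss €0.
€49960.1: truthful payoff €0, deviation payoff −€136.5 → loss €136.5.
Total loss = €173.7 + €231.1 + €67.3 + €136.5 = €608.6.

€608.6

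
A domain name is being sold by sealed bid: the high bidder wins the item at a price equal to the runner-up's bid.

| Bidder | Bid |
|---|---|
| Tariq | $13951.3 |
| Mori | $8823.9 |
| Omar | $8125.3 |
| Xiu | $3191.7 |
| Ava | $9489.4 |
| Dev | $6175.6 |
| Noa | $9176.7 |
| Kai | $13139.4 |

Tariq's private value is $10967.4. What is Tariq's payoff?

Highest bid: Tariq at $13951.3, so Tariq wins.
Second-highest bid: Kai at $13139.4 — that is the price the winner pays.
Tariq's payoff = value − price = $10967.4 − $13139.4 = −$2172.

−$2172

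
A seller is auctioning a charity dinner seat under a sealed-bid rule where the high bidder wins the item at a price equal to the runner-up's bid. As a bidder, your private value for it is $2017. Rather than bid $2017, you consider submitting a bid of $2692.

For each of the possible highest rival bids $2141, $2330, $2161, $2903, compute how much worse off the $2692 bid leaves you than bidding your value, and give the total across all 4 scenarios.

The deviation costs you only when the competing bid falls strictly between $2017 and $2692; elsewhere both bids give the same outcome.
$2141: truthful payoff $0, deviation payoff −$124 → loss $124.
$2330: truthful payoff $0, deviation payoff −$313 → loss $313.
$2161: truthful payoff $0, deviation payoff −$144 → loss $144.
$2903: outcomes coincide → loss $0.
Total loss = $124 + $313 + $144 = $581.
In a second-price auction your bid sets only whether you win, not what you pay, so bidding your true value is weakly dominant.

$581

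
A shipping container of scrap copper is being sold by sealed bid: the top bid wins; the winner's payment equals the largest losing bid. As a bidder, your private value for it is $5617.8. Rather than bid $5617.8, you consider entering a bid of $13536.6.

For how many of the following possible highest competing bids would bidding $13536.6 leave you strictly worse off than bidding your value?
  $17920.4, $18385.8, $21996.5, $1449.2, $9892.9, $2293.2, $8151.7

2

The deviation hurts exactly when the highest competing bid lies strictly between $5617.8 and $13536.6 — overbidding then wins at a price above your value.
$17920.4: above both → same outcome either way.
$18385.8: above both → same outcome either way.
$21996.5: above both → same outcome either way.
$1449.2: below both → same outcome either way.
$9892.9: inside the interval → strictly worse (loss $4275.1).
$2293.2: below both → same outcome either way.
$8151.7: inside the interval → strictly worse (loss $2533.9).
Count: 2.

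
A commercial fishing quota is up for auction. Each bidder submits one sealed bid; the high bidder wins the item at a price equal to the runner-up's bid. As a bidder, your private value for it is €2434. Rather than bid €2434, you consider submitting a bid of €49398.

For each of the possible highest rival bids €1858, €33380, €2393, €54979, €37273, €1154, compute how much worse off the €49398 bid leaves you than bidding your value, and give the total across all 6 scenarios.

€65785

The deviation costs you only when the competing bid falls strictly between €2434 and €49398; elsewhere both bids give the same outcome.
€1858: outcomes coincide → loss €0.
€33380: truthful payoff €0, deviation payoff −€30946 → loss €30946.
€2393: outcomes coincide → loss €0.
€54979: outcomes coincide → loss €0.
€37273: truthful payoff €0, deviation payoff −€34839 → loss €34839.
€1154: outcomes coincide → loss €0.
Total loss = €30946 + €34839 = €65785.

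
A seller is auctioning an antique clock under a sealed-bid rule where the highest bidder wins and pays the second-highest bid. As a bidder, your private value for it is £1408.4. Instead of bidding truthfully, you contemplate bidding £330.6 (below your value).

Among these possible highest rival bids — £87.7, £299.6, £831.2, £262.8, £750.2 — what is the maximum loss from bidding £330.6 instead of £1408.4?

£87.7: same outcome either way → loss £0.
£299.6: same outcome either way → loss £0.
£831.2: truthful gives £577.2, deviation gives £0 → loss £577.2.
£262.8: same outcome either way → loss £0.
£750.2: truthful gives £658.2, deviation gives £0 → loss £658.2.
Maximum loss: £658.2.

£658.2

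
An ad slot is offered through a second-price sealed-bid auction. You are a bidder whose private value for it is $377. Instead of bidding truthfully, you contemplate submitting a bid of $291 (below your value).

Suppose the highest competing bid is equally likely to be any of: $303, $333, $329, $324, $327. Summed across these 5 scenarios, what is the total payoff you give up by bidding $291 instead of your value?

The deviation costs you only when the competing bid falls strictly between $291 and $377; elsewhere both bids give the same outcome.
$303: truthful payoff $74, deviation payoff $0 → loss $74.
$333: truthful payoff $44, deviation payoff $0 → loss $44.
$329: truthful payoff $48, deviation payoff $0 → loss $48.
$324: truthful payoff $53, deviation payoff $0 → loss $53.
$327: truthful payoff $50, deviation payoff $0 → loss $50.
Total loss = $74 + $44 + $48 + $53 + $50 = $269.

$269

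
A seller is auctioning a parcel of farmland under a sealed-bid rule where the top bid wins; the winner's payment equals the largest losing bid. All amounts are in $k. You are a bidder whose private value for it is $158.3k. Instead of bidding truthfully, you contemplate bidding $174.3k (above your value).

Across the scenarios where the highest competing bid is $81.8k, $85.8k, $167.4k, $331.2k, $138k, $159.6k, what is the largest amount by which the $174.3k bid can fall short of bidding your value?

$9.1k

$81.8k: same outcome either way → loss $0k.
$85.8k: same outcome either way → loss $0k.
$167.4k: truthful gives $0k, deviation gives −$9.1k → loss $9.1k.
$331.2k: same outcome either way → loss $0k.
$138k: same outcome either way → loss $0k.
$159.6k: truthful gives $0k, deviation gives −$1.3k → loss $1.3k.
Maximum loss: $9.1k.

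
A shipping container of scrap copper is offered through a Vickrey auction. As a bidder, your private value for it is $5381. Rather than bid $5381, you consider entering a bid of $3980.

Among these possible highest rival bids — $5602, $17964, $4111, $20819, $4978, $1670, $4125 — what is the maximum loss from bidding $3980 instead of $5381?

$1270

$5602: same outcome either way → loss $0.
$17964: same outcome either way → loss $0.
$4111: truthful gives $1270, deviation gives $0 → loss $1270.
$20819: same outcome either way → loss $0.
$4978: truthful gives $403, deviation gives $0 → loss $403.
$1670: same outcome either way → loss $0.
$4125: truthful gives $1256, deviation gives $0 → loss $1256.
Maximum loss: $1270.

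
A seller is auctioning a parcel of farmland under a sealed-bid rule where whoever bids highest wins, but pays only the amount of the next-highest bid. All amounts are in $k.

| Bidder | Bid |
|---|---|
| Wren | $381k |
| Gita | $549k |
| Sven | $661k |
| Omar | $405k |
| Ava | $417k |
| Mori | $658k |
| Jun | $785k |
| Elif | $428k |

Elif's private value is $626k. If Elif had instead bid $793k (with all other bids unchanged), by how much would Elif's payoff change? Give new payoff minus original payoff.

−$159k

The highest bid among the other bidders is $785k; Elif's bid doesn't change that.
Original bid $428k: Elif is not highest (top rival bid is $785k); payoff $0k.
Alternative bid $793k: Elif is highest, pays the top rival bid $785k; payoff $626k − $785k = −$159k.
Change in payoff = −$159k − ($0k) = −$159k.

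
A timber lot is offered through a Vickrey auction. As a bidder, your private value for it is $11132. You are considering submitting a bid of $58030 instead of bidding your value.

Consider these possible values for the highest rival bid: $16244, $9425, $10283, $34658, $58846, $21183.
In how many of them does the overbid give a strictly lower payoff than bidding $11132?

3

The deviation hurts exactly when the highest competing bid lies strictly between $11132 and $58030 — overbidding then wins at a price above your value.
$16244: inside the interval → strictly worse (loss $5112).
$9425: below both → same outcome either way.
$10283: below both → same outcome either way.
$34658: inside the interval → strictly worse (loss $23526).
$58846: above both → same outcome either way.
$21183: inside the interval → strictly worse (loss $10051).
Count: 3.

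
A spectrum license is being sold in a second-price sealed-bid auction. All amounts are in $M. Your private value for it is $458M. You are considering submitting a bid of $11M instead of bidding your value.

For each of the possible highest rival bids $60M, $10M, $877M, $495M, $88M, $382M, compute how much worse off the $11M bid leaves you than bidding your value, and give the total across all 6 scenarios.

$844M

The deviation costs you only when the competing bid falls strictly between $11M and $458M; elsewhere both bids give the same outcome.
$60M: truthful payoff $398M, deviation payoff $0M → loss $398M.
$10M: outcomes coincide → loss $0M.
$877M: outcomes coincide → loss $0M.
$495M: outcomes coincide → loss $0M.
$88M: truthful payoff $370M, deviation payoff $0M → loss $370M.
$382M: truthful payoff $76M, deviation payoff $0M → loss $76M.
Total loss = $398M + $370M + $76M = $844M.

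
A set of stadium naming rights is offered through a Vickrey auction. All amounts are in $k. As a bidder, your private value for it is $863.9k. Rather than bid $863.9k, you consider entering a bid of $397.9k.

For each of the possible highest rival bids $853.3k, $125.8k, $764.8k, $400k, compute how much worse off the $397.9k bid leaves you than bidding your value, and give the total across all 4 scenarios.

The deviation costs you only when the competing bid falls strictly between $397.9k and $863.9k; elsewhere both bids give the same outcome.
$853.3k: truthful payoff $10.6k, deviation payoff $0k → loss $10.6k.
$125.8k: outcomes coincide → loss $0k.
$764.8k: truthful payoff $99.1k, deviation payoff $0k → loss $99.1k.
$400k: truthful payoff $463.9k, deviation payoff $0k → loss $463.9k.
Total loss = $10.6k + $99.1k + $463.9k = $573.6k.

$573.6k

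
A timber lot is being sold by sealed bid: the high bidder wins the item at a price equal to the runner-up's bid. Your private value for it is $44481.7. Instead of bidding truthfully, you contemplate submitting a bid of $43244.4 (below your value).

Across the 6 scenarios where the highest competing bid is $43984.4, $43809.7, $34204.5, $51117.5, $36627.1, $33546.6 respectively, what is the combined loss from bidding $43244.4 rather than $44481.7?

The deviation costs you only when the competing bid falls strictly between $43244.4 and $44481.7; elsewhere both bids give the same outcome.
$43984.4: truthful payoff $497.3, deviation payoff $0 → loss $497.3.
$43809.7: truthful payoff $672, deviation payoff $0 → loss $672.
$34204.5: outcomes coincide → loss $0.
$51117.5: outcomes coincide → loss $0.
$36627.1: outcomes coincide → loss $0.
$33546.6: outcomes coincide → loss $0.
Total loss = $497.3 + $672 = $1169.3.

$1169.3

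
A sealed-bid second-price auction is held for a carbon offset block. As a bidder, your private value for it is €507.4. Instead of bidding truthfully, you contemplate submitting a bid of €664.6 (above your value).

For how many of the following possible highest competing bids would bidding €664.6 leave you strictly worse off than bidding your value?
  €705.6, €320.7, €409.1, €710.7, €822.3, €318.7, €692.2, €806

0

The deviation hurts exactly when the highest competing bid lies strictly between €507.4 and €664.6 — overbidding then wins at a price above your value.
€705.6: above both → same outcome either way.
€320.7: below both → same outcome either way.
€409.1: below both → same outcome either way.
€710.7: above both → same outcome either way.
€822.3: above both → same outcome either way.
€318.7: below both → same outcome either way.
€692.2: above both → same outcome either way.
€806: above both → same outcome either way.
Count: 0.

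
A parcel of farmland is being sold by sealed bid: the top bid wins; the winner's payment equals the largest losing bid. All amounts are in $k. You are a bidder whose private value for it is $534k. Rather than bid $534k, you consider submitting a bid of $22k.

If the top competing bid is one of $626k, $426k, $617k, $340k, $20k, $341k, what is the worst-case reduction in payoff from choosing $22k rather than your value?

$194k

$626k: same outcome either way → loss $0k.
$426k: truthful gives $108k, deviation gives $0k → loss $108k.
$617k: same outcome either way → loss $0k.
$340k: truthful gives $194k, deviation gives $0k → loss $194k.
$20k: same outcome either way → loss $0k.
$341k: truthful gives $193k, deviation gives $0k → loss $193k.
Maximum loss: $194k.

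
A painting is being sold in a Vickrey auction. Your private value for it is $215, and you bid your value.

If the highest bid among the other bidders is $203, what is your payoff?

Your bid $215 exceeds the highest competing bid $203, so you win.
In a second-price auction the winner pays the second-highest bid, $203.
Payoff = value − price = $215 − $203 = $12.

$12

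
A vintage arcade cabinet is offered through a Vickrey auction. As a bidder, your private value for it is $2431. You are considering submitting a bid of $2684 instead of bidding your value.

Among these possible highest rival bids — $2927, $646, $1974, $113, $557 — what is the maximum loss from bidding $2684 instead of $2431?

$0

$2927: same outcome either way → loss $0.
$646: same outcome either way → loss $0.
$1974: same outcome either way → loss $0.
$113: same outcome either way → loss $0.
$557: same outcome either way → loss $0.
Maximum loss: $0.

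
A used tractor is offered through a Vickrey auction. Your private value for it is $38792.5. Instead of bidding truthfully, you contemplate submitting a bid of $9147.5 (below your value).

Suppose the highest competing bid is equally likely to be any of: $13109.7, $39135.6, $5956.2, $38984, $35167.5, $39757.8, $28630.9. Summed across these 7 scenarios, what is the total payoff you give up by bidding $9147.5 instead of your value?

The deviation costs you only when the competing bid falls strictly between $9147.5 and $38792.5; elsewhere both bids give the same outcome.
$13109.7: truthful payoff $25682.8, deviation payoff $0 → loss $25682.8.
$39135.6: outcomes coincide → loss $0.
$5956.2: outcomes coincide → loss $0.
$38984: outcomes coincide → loss $0.
$35167.5: truthful payoff $3625, deviation payoff $0 → loss $3625.
$39757.8: outcomes coincide → loss $0.
$28630.9: truthful payoff $10161.6, deviation payoff $0 → loss $10161.6.
Total loss = $25682.8 + $3625 + $10161.6 = $39469.4.

$39469.4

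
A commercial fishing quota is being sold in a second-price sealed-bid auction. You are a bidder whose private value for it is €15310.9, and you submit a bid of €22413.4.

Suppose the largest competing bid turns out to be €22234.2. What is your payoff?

−€6923.3

Your bid €22413.4 exceeds the highest competing bid €22234.2, so you win.
In a second-price auction the winner pays the second-highest bid, €22234.2.
Payoff = value − price = €15310.9 − €22234.2 = −€6923.3.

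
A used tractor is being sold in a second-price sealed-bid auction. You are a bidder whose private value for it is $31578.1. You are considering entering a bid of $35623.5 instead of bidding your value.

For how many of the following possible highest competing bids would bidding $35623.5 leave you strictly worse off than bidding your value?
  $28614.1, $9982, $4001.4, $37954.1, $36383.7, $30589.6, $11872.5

0

The deviation hurts exactly when the highest competing bid lies strictly between $31578.1 and $35623.5 — overbidding then wins at a price above your value.
$28614.1: below both → same outcome either way.
$9982: below both → same outcome either way.
$4001.4: below both → same outcome either way.
$37954.1: above both → same outcome either way.
$36383.7: above both → same outcome either way.
$30589.6: below both → same outcome either way.
$11872.5: below both → same outcome either way.
Count: 0.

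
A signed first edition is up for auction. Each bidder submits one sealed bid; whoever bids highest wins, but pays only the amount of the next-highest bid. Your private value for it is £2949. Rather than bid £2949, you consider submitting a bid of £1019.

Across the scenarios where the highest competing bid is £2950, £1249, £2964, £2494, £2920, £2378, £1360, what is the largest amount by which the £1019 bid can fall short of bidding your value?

£2950: same outcome either way → loss £0.
£1249: truthful gives £1700, deviation gives £0 → loss £1700.
£2964: same outcome either way → loss £0.
£2494: truthful gives £455, deviation gives £0 → loss £455.
£2920: truthful gives £29, deviation gives £0 → loss £29.
£2378: truthful gives £571, deviation gives £0 → loss £571.
£1360: truthful gives £1589, deviation gives £0 → loss £1589.
Maximum loss: £1700.

£1700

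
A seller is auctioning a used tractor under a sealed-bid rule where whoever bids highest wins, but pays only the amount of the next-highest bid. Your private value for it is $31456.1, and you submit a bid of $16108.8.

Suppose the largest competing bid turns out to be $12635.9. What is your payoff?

Your bid $16108.8 exceeds the highest competing bid $12635.9, so you win.
In a second-price auction the winner pays the second-highest bid, $12635.9.
Payoff = value − price = $31456.1 − $12635.9 = $18820.2.

$18820.2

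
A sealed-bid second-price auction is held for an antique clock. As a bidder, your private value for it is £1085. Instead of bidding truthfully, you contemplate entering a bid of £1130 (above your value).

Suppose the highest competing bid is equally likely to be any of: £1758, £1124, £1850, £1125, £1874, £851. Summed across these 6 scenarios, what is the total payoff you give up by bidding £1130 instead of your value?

£79

The deviation costs you only when the competing bid falls strictly between £1085 and £1130; elsewhere both bids give the same outcome.
£1758: outcomes coincide → loss £0.
£1124: truthful payoff £0, deviation payoff −£39 → loss £39.
£1850: outcomes coincide → loss £0.
£1125: truthful payoff £0, deviation payoff −£40 → loss £40.
£1874: outcomes coincide → loss £0.
£851: outcomes coincide → loss £0.
Total loss = £39 + £40 = £79.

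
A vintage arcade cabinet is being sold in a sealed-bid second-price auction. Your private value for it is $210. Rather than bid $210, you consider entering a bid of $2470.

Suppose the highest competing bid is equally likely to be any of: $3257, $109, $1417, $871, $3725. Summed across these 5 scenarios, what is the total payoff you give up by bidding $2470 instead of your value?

The deviation costs you only when the competing bid falls strictly between $210 and $2470; elsewhere both bids give the same outcome.
$3257: outcomes coincide → loss $0.
$109: outcomes coincide → loss $0.
$1417: truthful payoff $0, deviation payoff −$1207 → loss $1207.
$871: truthful payoff $0, deviation payoff −$661 → loss $661.
$3725: outcomes coincide → loss $0.
Total loss = $1207 + $661 = $1868.
Because the price is fixed by the runner-up's bid, deviating from your value can only change a good outcome into a bad one — never the reverse.

$1868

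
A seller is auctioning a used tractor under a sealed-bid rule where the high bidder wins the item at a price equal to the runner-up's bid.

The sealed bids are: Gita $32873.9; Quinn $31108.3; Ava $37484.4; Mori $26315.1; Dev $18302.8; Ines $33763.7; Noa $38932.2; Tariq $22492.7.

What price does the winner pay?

Highest bid: Noa at $38932.2, so Noa wins.
Second-highest bid: Ava at $37484.4 — that is the price the winner pays.

$37484.4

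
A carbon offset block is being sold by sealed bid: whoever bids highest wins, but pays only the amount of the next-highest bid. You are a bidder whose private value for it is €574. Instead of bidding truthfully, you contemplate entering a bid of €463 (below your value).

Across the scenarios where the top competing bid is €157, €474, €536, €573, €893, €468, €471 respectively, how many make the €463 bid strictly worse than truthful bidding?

5

The deviation hurts exactly when the highest competing bid lies strictly between €463 and €574 — underbidding then forfeits a profitable win.
€157: below both → same outcome either way.
€474: inside the interval → strictly worse (loss €100).
€536: inside the interval → strictly worse (loss €38).
€573: inside the interval → strictly worse (loss €1).
€893: above both → same outcome either way.
€468: inside the interval → strictly worse (loss €106).
€471: inside the interval → strictly worse (loss €103).
Count: 5.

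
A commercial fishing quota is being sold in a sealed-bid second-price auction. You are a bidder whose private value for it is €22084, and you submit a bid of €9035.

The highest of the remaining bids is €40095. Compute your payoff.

€0

Your bid €9035 is below the highest competing bid €40095, so you lose.
A losing bidder pays nothing and receives nothing: payoff = €0.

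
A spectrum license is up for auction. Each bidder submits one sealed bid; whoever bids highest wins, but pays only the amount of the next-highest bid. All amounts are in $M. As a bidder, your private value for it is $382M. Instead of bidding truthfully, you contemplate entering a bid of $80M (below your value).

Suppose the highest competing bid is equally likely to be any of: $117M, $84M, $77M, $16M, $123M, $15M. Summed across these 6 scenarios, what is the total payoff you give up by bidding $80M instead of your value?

$822M

The deviation costs you only when the competing bid falls strictly between $80M and $382M; elsewhere both bids give the same outcome.
$117M: truthful payoff $265M, deviation payoff $0M → loss $265M.
$84M: truthful payoff $298M, deviation payoff $0M → loss $298M.
$77M: outcomes coincide → loss $0M.
$16M: outcomes coincide → loss $0M.
$123M: truthful payoff $259M, deviation payoff $0M → loss $259M.
$15M: outcomes coincide → loss $0M.
Total loss = $265M + $298M + $259M = $822M.
Because the price is fixed by the runner-up's bid, deviating from your value can only change a good outcome into a bad one — never the reverse.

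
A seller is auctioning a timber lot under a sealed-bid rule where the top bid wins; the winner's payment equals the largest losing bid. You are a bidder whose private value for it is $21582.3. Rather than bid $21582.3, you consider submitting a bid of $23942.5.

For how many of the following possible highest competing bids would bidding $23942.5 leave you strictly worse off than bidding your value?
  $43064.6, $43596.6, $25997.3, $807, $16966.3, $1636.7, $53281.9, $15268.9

0

The deviation hurts exactly when the highest competing bid lies strictly between $21582.3 and $23942.5 — overbidding then wins at a price above your value.
$43064.6: above both → same outcome either way.
$43596.6: above both → same outcome either way.
$25997.3: above both → same outcome either way.
$807: below both → same outcome either way.
$16966.3: below both → same outcome either way.
$1636.7: below both → same outcome either way.
$53281.9: above both → same outcome either way.
$15268.9: below both → same outcome either way.
Count: 0.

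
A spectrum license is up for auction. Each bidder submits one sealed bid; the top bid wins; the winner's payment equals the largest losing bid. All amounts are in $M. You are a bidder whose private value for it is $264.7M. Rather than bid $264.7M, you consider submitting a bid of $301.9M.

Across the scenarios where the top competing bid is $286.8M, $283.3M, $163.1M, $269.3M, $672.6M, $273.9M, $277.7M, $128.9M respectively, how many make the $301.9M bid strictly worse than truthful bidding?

The deviation hurts exactly when the highest competing bid lies strictly between $264.7M and $301.9M — overbidding then wins at a price above your value.
$286.8M: inside the interval → strictly worse (loss $22.1M).
$283.3M: inside the interval → strictly worse (loss $18.6M).
$163.1M: below both → same outcome either way.
$269.3M: inside the interval → strictly worse (loss $4.6M).
$672.6M: above both → same outcome either way.
$273.9M: inside the interval → strictly worse (loss $9.2M).
$277.7M: inside the interval → strictly worse (loss $13M).
$128.9M: below both → same outcome either way.
Count: 5.

5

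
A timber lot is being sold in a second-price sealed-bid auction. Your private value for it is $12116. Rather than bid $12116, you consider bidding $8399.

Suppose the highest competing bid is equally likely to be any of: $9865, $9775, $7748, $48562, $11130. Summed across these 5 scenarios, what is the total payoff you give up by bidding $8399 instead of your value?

$5578

The deviation costs you only when the competing bid falls strictly between $8399 and $12116; elsewhere both bids give the same outcome.
$9865: truthful payoff $2251, deviation payoff $0 → loss $2251.
$9775: truthful payoff $2341, deviation payoff $0 → loss $2341.
$7748: outcomes coincide → loss $0.
$48562: outcomes coincide → loss $0.
$11130: truthful payoff $986, deviation payoff $0 → loss $986.
Total loss = $2251 + $2341 + $986 = $5578.
Because the price is fixed by the runner-up's bid, deviating from your value can only change a good outcome into a bad one — never the reverse.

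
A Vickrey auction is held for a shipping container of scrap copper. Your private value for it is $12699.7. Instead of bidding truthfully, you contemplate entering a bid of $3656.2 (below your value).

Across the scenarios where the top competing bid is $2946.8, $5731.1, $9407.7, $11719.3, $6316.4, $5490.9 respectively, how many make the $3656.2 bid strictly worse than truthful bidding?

The deviation hurts exactly when the highest competing bid lies strictly between $3656.2 and $12699.7 — underbidding then forfeits a profitable win.
$2946.8: below both → same outcome either way.
$5731.1: inside the interval → strictly worse (loss $6968.6).
$9407.7: inside the interval → strictly worse (loss $3292).
$11719.3: inside the interval → strictly worse (loss $980.4).
$6316.4: inside the interval → strictly worse (loss $6383.3).
$5490.9: inside the interval → strictly worse (loss $7208.8).
Count: 5.

5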